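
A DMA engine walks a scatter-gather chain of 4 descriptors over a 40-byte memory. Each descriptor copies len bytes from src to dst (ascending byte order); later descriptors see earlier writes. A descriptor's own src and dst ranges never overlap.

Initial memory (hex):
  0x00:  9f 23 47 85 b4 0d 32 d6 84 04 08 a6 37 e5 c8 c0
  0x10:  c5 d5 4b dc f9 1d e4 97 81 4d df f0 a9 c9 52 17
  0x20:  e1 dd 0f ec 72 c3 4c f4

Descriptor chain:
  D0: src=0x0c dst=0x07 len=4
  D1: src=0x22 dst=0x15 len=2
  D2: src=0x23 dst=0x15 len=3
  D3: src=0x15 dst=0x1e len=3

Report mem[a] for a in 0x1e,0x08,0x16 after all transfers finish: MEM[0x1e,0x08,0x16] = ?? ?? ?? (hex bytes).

  after D0: wrote 4B at 0x07 = 37e5c8c0
  after D1: wrote 2B at 0x15 = 0fec
  after D2: wrote 3B at 0x15 = ec72c3
  after D3: wrote 3B at 0x1e = ec72c3
query mem[0x1e]=0xec, mem[0x08]=0xe5, mem[0x16]=0x72

MEM[0x1e,0x08,0x16] = ec e5 72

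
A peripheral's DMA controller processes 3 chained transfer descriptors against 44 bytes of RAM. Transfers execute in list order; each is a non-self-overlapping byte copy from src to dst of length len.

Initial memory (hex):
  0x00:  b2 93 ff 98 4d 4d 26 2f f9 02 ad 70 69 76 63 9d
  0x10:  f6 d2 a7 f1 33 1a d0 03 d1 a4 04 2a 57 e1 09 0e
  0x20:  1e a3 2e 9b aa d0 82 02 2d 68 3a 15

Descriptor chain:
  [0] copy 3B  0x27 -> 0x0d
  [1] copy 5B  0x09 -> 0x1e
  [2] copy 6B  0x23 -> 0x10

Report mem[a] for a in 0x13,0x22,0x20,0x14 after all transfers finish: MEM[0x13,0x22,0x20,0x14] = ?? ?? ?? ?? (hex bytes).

#0 dst[0x0d+3] := {0x02,0x2d,0x68}
#1 dst[0x1e+5] := {0x02,0xad,0x70,0x69,0x02}
#2 dst[0x10+6] := {0x9b,0xaa,0xd0,0x82,0x02,0x2d}
query mem[0x13]=0x82, mem[0x22]=0x02, mem[0x20]=0x70, mem[0x14]=0x02

MEM[0x13,0x22,0x20,0x14] = 82 02 70 02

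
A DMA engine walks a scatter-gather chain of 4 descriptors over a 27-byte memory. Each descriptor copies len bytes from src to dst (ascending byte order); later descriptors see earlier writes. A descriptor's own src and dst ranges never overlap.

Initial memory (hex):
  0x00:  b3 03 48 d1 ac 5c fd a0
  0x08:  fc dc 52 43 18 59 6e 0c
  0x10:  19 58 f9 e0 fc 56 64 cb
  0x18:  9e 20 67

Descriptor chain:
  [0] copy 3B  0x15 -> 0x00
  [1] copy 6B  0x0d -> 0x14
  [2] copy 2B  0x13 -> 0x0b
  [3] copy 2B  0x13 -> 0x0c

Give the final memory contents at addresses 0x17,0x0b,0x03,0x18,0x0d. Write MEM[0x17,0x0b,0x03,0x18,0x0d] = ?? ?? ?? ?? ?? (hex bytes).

  after D0: wrote 3B at 0x00 = 5664cb
  after D1: wrote 6B at 0x14 = 596e0c1958f9
  after D2: wrote 2B at 0x0b = e059
  after D3: wrote 2B at 0x0c = e059
query mem[0x17]=0x19, mem[0x0b]=0xe0, mem[0x03]=0xd1, mem[0x18]=0x58, mem[0x0d]=0x59

MEM[0x17,0x0b,0x03,0x18,0x0d] = 19 e0 d1 58 59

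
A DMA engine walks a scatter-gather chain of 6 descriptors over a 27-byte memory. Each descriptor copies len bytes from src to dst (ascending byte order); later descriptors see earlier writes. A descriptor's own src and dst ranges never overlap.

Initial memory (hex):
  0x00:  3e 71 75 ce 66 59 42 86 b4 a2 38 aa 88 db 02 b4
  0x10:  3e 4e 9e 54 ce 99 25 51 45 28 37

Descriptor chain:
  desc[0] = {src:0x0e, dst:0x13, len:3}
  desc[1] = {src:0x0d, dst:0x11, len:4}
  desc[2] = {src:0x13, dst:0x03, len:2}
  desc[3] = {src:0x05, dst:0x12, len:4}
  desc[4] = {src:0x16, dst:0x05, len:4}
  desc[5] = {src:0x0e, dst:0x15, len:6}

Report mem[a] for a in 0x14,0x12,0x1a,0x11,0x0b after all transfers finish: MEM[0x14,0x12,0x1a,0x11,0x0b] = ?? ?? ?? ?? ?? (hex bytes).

#0 dst[0x13+3] := {0x02,0xb4,0x3e}
#1 dst[0x11+4] := {0xdb,0x02,0xb4,0x3e}
#2 dst[0x03+2] := {0xb4,0x3e}
#3 dst[0x12+4] := {0x59,0x42,0x86,0xb4}
#4 dst[0x05+4] := {0x25,0x51,0x45,0x28}
#5 dst[0x15+6] := {0x02,0xb4,0x3e,0xdb,0x59,0x42}
query mem[0x14]=0x86, mem[0x12]=0x59, mem[0x1a]=0x42, mem[0x11]=0xdb, mem[0x0b]=0xaa

MEM[0x14,0x12,0x1a,0x11,0x0b] = 86 59 42 db aa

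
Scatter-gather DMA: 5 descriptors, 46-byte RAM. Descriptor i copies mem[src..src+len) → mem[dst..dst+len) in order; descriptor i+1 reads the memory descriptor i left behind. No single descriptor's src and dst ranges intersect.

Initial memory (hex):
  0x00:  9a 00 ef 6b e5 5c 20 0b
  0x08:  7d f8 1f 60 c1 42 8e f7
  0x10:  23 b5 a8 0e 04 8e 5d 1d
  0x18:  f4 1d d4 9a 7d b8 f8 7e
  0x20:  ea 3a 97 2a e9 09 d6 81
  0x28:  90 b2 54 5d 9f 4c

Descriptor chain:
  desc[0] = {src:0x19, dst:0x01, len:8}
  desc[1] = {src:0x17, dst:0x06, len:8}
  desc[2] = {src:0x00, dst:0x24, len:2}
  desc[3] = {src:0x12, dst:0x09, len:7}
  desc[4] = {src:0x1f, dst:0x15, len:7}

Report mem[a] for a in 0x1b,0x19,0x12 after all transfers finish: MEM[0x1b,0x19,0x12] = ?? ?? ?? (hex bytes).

MEM[0x1b,0x19,0x12] = 1d 2a a8

#0 dst[0x01+8] := {0x1d,0xd4,0x9a,0x7d,0xb8,0xf8,0x7e,0xea}
#1 dst[0x06+8] := {0x1d,0xf4,0x1d,0xd4,0x9a,0x7d,0xb8,0xf8}
#2 dst[0x24+2] := {0x9a,0x1d}
#3 dst[0x09+7] := {0xa8,0x0e,0x04,0x8e,0x5d,0x1d,0xf4}
#4 dst[0x15+7] := {0x7e,0xea,0x3a,0x97,0x2a,0x9a,0x1d}
query mem[0x1b]=0x1d, mem[0x19]=0x2a, mem[0x12]=0xa8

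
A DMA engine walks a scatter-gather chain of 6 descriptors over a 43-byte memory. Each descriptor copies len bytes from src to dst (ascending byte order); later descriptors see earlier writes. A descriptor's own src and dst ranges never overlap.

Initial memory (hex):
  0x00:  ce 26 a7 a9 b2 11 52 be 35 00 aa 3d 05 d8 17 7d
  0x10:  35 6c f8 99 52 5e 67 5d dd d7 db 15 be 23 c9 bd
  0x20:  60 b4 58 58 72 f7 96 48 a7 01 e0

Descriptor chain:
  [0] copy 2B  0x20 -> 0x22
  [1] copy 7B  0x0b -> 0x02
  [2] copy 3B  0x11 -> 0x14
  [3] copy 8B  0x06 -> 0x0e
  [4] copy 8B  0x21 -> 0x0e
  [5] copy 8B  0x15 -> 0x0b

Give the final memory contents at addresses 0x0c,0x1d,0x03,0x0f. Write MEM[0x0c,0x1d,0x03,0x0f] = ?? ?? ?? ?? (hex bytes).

D0: mem[0x22..0x23] <- [60 b4]
D1: mem[0x02..0x08] <- [3d 05 d8 17 7d 35 6c]
D2: mem[0x14..0x16] <- [6c f8 99]
D3: mem[0x0e..0x15] <- [7d 35 6c 00 aa 3d 05 d8]
D4: mem[0x0e..0x15] <- [b4 60 b4 72 f7 96 48 a7]
D5: mem[0x0b..0x12] <- [a7 99 5d dd d7 db 15 be]
query mem[0x0c]=0x99, mem[0x1d]=0x23, mem[0x03]=0x05, mem[0x0f]=0xd7

MEM[0x0c,0x1d,0x03,0x0f] = 99 23 05 d7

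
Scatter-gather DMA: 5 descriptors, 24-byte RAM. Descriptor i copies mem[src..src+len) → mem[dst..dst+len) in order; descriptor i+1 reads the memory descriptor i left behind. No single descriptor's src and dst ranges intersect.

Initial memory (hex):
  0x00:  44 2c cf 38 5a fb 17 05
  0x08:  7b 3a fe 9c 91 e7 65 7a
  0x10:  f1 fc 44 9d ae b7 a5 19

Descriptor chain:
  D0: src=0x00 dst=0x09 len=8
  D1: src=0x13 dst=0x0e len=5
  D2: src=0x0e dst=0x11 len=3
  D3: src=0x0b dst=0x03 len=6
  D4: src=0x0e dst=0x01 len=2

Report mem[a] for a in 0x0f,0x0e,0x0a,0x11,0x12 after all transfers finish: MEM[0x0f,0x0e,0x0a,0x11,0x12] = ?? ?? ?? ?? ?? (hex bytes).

[0] 0x00->0x09 len=8 : 44 2c cf 38 5a fb 17 05
[1] 0x13->0x0e len=5 : 9d ae b7 a5 19
[2] 0x0e->0x11 len=3 : 9d ae b7
[3] 0x0b->0x03 len=6 : cf 38 5a 9d ae b7
[4] 0x0e->0x01 len=2 : 9d ae
query mem[0x0f]=0xae, mem[0x0e]=0x9d, mem[0x0a]=0x2c, mem[0x11]=0x9d, mem[0x12]=0xae

MEM[0x0f,0x0e,0x0a,0x11,0x12] = ae 9d 2c 9d ae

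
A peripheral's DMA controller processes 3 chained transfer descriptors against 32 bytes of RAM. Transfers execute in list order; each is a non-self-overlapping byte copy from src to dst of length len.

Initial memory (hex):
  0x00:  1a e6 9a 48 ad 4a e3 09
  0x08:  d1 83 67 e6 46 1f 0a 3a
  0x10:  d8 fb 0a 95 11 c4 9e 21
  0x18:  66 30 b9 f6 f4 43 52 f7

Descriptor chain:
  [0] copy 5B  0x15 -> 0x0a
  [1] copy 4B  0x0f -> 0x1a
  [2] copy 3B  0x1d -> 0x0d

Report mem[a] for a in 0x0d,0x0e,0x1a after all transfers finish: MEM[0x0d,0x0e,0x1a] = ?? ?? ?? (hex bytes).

MEM[0x0d,0x0e,0x1a] = 0a 52 3a

[0] 0x15->0x0a len=5 : c4 9e 21 66 30
[1] 0x0f->0x1a len=4 : 3a d8 fb 0a
[2] 0x1d->0x0d len=3 : 0a 52 f7
query mem[0x0d]=0x0a, mem[0x0e]=0x52, mem[0x1a]=0x3a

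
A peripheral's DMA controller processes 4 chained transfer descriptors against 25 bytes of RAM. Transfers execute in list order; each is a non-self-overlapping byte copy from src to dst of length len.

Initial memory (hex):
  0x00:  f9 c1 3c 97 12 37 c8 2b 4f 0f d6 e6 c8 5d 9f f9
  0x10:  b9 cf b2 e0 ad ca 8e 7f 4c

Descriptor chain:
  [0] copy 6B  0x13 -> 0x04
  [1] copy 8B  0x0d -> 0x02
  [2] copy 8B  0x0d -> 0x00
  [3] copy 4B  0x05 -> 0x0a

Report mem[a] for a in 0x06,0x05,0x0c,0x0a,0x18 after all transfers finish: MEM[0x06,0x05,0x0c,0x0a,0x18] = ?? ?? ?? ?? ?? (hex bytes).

MEM[0x06,0x05,0x0c,0x0a,0x18] = e0 b2 ad b2 4c

#0 dst[0x04+6] := {0xe0,0xad,0xca,0x8e,0x7f,0x4c}
#1 dst[0x02+8] := {0x5d,0x9f,0xf9,0xb9,0xcf,0xb2,0xe0,0xad}
#2 dst[0x00+8] := {0x5d,0x9f,0xf9,0xb9,0xcf,0xb2,0xe0,0xad}
#3 dst[0x0a+4] := {0xb2,0xe0,0xad,0xe0}
query mem[0x06]=0xe0, mem[0x05]=0xb2, mem[0x0c]=0xad, mem[0x0a]=0xb2, mem[0x18]=0x4c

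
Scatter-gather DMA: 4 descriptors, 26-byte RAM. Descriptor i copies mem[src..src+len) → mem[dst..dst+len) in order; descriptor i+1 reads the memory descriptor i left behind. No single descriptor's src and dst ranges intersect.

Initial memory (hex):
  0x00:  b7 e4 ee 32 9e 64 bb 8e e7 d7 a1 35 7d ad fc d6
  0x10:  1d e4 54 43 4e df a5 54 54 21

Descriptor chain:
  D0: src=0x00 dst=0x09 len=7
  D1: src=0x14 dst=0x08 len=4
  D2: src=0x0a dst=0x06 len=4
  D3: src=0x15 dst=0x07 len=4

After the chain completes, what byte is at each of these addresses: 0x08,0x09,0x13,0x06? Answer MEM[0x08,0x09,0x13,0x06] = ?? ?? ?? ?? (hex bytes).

MEM[0x08,0x09,0x13,0x06] = a5 54 43 a5

  after D0: wrote 7B at 0x09 = b7e4ee329e64bb
  after D1: wrote 4B at 0x08 = 4edfa554
  after D2: wrote 4B at 0x06 = a554329e
  after D3: wrote 4B at 0x07 = dfa55454
query mem[0x08]=0xa5, mem[0x09]=0x54, mem[0x13]=0x43, mem[0x06]=0xa5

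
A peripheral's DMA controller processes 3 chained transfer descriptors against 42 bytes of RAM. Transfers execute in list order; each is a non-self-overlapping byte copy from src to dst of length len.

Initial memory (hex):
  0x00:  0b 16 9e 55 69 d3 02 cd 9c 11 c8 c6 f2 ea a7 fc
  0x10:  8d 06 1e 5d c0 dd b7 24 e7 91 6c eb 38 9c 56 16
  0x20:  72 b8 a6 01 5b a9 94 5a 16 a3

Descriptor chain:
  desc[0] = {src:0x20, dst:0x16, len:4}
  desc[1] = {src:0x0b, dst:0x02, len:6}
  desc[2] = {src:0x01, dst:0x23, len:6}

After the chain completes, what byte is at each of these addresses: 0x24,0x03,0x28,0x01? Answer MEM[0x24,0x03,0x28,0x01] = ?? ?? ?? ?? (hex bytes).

MEM[0x24,0x03,0x28,0x01] = c6 f2 fc 16

D0: mem[0x16..0x19] <- [72 b8 a6 01]
D1: mem[0x02..0x07] <- [c6 f2 ea a7 fc 8d]
D2: mem[0x23..0x28] <- [16 c6 f2 ea a7 fc]
query mem[0x24]=0xc6, mem[0x03]=0xf2, mem[0x28]=0xfc, mem[0x01]=0x16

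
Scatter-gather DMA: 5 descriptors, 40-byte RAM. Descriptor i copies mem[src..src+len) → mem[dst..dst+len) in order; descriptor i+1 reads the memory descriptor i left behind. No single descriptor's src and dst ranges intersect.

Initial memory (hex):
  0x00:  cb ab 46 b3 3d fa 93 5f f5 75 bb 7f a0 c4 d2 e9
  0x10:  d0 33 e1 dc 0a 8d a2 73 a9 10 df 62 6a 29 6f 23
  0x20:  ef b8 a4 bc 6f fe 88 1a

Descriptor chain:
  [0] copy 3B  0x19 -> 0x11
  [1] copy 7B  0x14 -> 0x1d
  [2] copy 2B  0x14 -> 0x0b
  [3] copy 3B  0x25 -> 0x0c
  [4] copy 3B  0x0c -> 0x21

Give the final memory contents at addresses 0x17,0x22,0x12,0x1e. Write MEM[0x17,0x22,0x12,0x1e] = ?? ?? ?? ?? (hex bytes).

  after D0: wrote 3B at 0x11 = 10df62
  after D1: wrote 7B at 0x1d = 0a8da273a910df
  after D2: wrote 2B at 0x0b = 0a8d
  after D3: wrote 3B at 0x0c = fe881a
  after D4: wrote 3B at 0x21 = fe881a
query mem[0x17]=0x73, mem[0x22]=0x88, mem[0x12]=0xdf, mem[0x1e]=0x8d

MEM[0x17,0x22,0x12,0x1e] = 73 88 df 8d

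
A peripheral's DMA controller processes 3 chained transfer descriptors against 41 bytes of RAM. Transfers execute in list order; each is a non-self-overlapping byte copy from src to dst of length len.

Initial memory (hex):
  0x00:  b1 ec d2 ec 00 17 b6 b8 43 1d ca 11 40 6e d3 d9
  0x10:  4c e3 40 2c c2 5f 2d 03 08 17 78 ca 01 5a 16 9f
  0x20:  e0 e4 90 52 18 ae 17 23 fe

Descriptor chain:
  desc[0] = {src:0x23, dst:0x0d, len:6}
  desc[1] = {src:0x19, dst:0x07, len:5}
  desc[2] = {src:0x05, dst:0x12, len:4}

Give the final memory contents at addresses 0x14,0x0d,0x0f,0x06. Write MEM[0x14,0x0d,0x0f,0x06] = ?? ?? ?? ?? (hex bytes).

  after D0: wrote 6B at 0x0d = 5218ae1723fe
  after D1: wrote 5B at 0x07 = 1778ca015a
  after D2: wrote 4B at 0x12 = 17b61778
query mem[0x14]=0x17, mem[0x0d]=0x52, mem[0x0f]=0xae, mem[0x06]=0xb6

MEM[0x14,0x0d,0x0f,0x06] = 17 52 ae b6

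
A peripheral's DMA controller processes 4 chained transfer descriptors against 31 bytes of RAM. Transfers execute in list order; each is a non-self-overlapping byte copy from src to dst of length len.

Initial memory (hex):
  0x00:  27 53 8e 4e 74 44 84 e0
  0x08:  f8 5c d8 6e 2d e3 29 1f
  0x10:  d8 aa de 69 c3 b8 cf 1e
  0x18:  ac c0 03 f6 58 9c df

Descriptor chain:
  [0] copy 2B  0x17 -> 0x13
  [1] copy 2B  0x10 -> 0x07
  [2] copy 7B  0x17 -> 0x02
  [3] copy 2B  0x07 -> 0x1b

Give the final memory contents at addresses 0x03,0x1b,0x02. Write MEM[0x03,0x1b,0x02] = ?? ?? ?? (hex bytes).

MEM[0x03,0x1b,0x02] = ac 58 1e

#0 dst[0x13+2] := {0x1e,0xac}
#1 dst[0x07+2] := {0xd8,0xaa}
#2 dst[0x02+7] := {0x1e,0xac,0xc0,0x03,0xf6,0x58,0x9c}
#3 dst[0x1b+2] := {0x58,0x9c}
query mem[0x03]=0xac, mem[0x1b]=0x58, mem[0x02]=0x1e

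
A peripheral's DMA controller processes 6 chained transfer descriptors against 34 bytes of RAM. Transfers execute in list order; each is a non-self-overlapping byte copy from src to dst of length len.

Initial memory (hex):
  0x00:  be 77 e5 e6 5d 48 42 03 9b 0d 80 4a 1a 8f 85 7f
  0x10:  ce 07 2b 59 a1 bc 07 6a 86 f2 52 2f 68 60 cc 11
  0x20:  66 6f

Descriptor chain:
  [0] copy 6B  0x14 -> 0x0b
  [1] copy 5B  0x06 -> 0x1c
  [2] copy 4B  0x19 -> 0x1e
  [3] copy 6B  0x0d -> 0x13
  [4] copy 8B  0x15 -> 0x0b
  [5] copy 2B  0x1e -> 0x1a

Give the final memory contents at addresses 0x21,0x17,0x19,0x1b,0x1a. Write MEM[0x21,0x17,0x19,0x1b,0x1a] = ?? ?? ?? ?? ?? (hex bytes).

[0] 0x14->0x0b len=6 : a1 bc 07 6a 86 f2
[1] 0x06->0x1c len=5 : 42 03 9b 0d 80
[2] 0x19->0x1e len=4 : f2 52 2f 42
[3] 0x0d->0x13 len=6 : 07 6a 86 f2 07 2b
[4] 0x15->0x0b len=8 : 86 f2 07 2b f2 52 2f 42
[5] 0x1e->0x1a len=2 : f2 52
query mem[0x21]=0x42, mem[0x17]=0x07, mem[0x19]=0xf2, mem[0x1b]=0x52, mem[0x1a]=0xf2

MEM[0x21,0x17,0x19,0x1b,0x1a] = 42 07 f2 52 f2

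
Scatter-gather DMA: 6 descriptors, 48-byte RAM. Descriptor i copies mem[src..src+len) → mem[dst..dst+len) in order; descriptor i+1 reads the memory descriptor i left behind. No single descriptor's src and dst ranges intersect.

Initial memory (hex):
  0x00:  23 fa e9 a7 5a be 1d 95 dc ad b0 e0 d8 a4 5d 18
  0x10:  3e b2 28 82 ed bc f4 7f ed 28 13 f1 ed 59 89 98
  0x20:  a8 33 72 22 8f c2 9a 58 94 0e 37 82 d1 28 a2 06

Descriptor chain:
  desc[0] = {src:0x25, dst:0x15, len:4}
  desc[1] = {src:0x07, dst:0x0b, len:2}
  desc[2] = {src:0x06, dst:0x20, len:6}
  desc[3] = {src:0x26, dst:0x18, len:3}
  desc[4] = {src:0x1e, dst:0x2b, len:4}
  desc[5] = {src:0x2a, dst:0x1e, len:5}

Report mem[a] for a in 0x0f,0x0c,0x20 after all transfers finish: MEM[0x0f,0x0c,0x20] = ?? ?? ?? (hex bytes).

[0] 0x25->0x15 len=4 : c2 9a 58 94
[1] 0x07->0x0b len=2 : 95 dc
[2] 0x06->0x20 len=6 : 1d 95 dc ad b0 95
[3] 0x26->0x18 len=3 : 9a 58 94
[4] 0x1e->0x2b len=4 : 89 98 1d 95
[5] 0x2a->0x1e len=5 : 37 89 98 1d 95
query mem[0x0f]=0x18, mem[0x0c]=0xdc, mem[0x20]=0x98

MEM[0x0f,0x0c,0x20] = 18 dc 98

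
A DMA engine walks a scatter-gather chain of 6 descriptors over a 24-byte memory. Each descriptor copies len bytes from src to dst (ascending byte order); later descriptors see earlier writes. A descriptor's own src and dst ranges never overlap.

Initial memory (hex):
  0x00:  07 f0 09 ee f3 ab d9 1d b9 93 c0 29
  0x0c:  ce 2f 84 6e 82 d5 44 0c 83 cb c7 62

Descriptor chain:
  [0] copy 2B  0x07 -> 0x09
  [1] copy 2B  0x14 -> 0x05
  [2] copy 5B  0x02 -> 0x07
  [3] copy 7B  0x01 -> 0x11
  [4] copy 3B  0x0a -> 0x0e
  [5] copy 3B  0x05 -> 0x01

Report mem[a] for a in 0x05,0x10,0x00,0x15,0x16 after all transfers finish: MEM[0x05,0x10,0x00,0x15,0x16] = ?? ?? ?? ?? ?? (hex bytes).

MEM[0x05,0x10,0x00,0x15,0x16] = 83 ce 07 83 cb

[0] 0x07->0x09 len=2 : 1d b9
[1] 0x14->0x05 len=2 : 83 cb
[2] 0x02->0x07 len=5 : 09 ee f3 83 cb
[3] 0x01->0x11 len=7 : f0 09 ee f3 83 cb 09
[4] 0x0a->0x0e len=3 : 83 cb ce
[5] 0x05->0x01 len=3 : 83 cb 09
query mem[0x05]=0x83, mem[0x10]=0xce, mem[0x00]=0x07, mem[0x15]=0x83, mem[0x16]=0xcb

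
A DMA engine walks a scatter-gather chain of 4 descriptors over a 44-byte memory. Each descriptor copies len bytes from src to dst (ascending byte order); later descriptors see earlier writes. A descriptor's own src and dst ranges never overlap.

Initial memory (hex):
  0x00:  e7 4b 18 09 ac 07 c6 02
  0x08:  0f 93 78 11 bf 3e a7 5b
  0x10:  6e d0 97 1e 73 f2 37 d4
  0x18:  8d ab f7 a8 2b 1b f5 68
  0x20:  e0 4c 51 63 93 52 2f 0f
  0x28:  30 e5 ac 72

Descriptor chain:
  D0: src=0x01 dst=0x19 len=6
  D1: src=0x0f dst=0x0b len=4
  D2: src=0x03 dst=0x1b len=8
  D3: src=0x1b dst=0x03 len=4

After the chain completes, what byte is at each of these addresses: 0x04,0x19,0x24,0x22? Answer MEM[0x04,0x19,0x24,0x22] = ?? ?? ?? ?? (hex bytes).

MEM[0x04,0x19,0x24,0x22] = ac 4b 93 78

[0] 0x01->0x19 len=6 : 4b 18 09 ac 07 c6
[1] 0x0f->0x0b len=4 : 5b 6e d0 97
[2] 0x03->0x1b len=8 : 09 ac 07 c6 02 0f 93 78
[3] 0x1b->0x03 len=4 : 09 ac 07 c6
query mem[0x04]=0xac, mem[0x19]=0x4b, mem[0x24]=0x93, mem[0x22]=0x78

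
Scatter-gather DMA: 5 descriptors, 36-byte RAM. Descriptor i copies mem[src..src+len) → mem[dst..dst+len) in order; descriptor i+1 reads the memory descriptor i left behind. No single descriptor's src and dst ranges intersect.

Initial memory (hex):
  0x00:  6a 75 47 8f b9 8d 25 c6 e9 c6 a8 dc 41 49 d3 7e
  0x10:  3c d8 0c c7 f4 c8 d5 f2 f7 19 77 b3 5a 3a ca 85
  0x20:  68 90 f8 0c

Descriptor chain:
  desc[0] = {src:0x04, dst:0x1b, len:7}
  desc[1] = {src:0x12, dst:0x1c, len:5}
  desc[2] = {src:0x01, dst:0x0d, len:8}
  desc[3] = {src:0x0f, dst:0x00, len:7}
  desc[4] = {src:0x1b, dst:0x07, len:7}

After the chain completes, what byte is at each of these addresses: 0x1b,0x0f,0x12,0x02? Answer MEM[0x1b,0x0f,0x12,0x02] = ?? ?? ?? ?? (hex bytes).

D0: mem[0x1b..0x21] <- [b9 8d 25 c6 e9 c6 a8]
D1: mem[0x1c..0x20] <- [0c c7 f4 c8 d5]
D2: mem[0x0d..0x14] <- [75 47 8f b9 8d 25 c6 e9]
D3: mem[0x00..0x06] <- [8f b9 8d 25 c6 e9 c8]
D4: mem[0x07..0x0d] <- [b9 0c c7 f4 c8 d5 a8]
query mem[0x1b]=0xb9, mem[0x0f]=0x8f, mem[0x12]=0x25, mem[0x02]=0x8d

MEM[0x1b,0x0f,0x12,0x02] = b9 8f 25 8d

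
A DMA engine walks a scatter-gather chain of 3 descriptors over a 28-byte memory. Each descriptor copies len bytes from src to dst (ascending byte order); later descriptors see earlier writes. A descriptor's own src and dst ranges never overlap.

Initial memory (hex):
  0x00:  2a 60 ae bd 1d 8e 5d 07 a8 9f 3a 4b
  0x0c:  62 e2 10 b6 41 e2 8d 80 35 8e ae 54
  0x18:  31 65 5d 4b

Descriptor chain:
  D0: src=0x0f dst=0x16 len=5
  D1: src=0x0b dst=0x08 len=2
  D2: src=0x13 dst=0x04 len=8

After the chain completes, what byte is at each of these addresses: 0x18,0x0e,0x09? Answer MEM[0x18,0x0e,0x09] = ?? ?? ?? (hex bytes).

MEM[0x18,0x0e,0x09] = e2 10 e2

[0] 0x0f->0x16 len=5 : b6 41 e2 8d 80
[1] 0x0b->0x08 len=2 : 4b 62
[2] 0x13->0x04 len=8 : 80 35 8e b6 41 e2 8d 80
query mem[0x18]=0xe2, mem[0x0e]=0x10, mem[0x09]=0xe2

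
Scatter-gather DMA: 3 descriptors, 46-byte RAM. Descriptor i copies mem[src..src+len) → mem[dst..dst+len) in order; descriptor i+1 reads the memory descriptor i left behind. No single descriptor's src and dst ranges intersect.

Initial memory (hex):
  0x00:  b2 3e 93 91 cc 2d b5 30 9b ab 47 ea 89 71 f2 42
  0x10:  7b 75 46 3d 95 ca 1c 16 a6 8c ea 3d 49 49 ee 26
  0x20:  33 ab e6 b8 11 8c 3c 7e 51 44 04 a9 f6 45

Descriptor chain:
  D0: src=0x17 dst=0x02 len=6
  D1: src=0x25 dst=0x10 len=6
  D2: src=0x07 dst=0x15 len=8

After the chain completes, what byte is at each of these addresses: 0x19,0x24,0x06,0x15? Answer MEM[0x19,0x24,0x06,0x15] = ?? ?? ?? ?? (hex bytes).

MEM[0x19,0x24,0x06,0x15] = ea 11 3d 49

  after D0: wrote 6B at 0x02 = 16a68cea3d49
  after D1: wrote 6B at 0x10 = 8c3c7e514404
  after D2: wrote 8B at 0x15 = 499bab47ea8971f2
query mem[0x19]=0xea, mem[0x24]=0x11, mem[0x06]=0x3d, mem[0x15]=0x49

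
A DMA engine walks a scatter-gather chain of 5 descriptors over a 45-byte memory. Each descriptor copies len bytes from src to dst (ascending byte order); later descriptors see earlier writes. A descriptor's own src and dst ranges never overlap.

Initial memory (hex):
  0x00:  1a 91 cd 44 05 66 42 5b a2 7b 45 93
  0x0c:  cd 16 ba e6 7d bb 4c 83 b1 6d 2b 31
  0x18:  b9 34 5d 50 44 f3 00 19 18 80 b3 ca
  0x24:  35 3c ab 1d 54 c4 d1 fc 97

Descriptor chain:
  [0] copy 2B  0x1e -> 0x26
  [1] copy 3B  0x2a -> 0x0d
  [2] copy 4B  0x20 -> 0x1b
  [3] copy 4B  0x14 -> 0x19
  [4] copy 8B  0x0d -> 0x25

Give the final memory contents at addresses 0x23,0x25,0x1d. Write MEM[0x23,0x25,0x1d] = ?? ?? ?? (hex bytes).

D0: mem[0x26..0x27] <- [00 19]
D1: mem[0x0d..0x0f] <- [d1 fc 97]
D2: mem[0x1b..0x1e] <- [18 80 b3 ca]
D3: mem[0x19..0x1c] <- [b1 6d 2b 31]
D4: mem[0x25..0x2c] <- [d1 fc 97 7d bb 4c 83 b1]
query mem[0x23]=0xca, mem[0x25]=0xd1, mem[0x1d]=0xb3

MEM[0x23,0x25,0x1d] = ca d1 b3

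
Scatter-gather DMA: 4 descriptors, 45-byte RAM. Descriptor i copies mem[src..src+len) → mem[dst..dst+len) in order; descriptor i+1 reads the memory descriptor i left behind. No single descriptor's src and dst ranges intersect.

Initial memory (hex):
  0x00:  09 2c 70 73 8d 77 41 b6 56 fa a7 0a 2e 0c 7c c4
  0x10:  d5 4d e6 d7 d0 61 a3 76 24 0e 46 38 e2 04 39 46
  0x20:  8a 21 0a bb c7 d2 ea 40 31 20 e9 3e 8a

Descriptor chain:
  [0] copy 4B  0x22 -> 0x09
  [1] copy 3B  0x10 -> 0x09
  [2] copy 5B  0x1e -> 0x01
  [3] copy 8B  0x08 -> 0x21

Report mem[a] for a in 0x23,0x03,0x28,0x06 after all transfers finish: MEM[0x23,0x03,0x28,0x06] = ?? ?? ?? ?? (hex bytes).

MEM[0x23,0x03,0x28,0x06] = 4d 8a c4 41

[0] 0x22->0x09 len=4 : 0a bb c7 d2
[1] 0x10->0x09 len=3 : d5 4d e6
[2] 0x1e->0x01 len=5 : 39 46 8a 21 0a
[3] 0x08->0x21 len=8 : 56 d5 4d e6 d2 0c 7c c4
query mem[0x23]=0x4d, mem[0x03]=0x8a, mem[0x28]=0xc4, mem[0x06]=0x41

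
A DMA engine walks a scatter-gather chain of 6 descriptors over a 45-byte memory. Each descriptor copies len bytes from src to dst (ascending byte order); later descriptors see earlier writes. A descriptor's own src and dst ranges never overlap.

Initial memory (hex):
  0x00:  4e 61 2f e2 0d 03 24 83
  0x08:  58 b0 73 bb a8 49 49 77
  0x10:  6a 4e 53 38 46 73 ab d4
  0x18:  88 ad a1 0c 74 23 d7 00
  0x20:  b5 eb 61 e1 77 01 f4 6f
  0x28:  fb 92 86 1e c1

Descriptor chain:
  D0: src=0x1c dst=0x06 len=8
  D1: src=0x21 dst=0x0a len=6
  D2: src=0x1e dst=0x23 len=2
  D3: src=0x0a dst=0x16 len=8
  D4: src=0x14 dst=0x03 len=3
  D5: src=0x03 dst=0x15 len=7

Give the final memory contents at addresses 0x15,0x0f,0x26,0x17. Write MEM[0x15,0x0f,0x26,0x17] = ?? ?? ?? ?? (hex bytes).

  after D0: wrote 8B at 0x06 = 7423d700b5eb61e1
  after D1: wrote 6B at 0x0a = eb61e17701f4
  after D2: wrote 2B at 0x23 = d700
  after D3: wrote 8B at 0x16 = eb61e17701f46a4e
  after D4: wrote 3B at 0x03 = 4673eb
  after D5: wrote 7B at 0x15 = 4673eb7423d700
query mem[0x15]=0x46, mem[0x0f]=0xf4, mem[0x26]=0xf4, mem[0x17]=0xeb

MEM[0x15,0x0f,0x26,0x17] = 46 f4 f4 eb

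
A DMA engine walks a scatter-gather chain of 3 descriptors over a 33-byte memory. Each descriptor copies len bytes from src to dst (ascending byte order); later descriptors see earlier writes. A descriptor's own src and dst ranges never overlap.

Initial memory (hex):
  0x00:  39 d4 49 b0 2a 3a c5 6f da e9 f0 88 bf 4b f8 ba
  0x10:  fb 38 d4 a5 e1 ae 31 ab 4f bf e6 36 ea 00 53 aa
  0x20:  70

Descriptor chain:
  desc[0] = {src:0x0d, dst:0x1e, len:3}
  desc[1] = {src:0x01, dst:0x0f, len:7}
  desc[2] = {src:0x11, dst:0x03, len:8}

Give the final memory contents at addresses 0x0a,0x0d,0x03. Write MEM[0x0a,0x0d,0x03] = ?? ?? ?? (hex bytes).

  after D0: wrote 3B at 0x1e = 4bf8ba
  after D1: wrote 7B at 0x0f = d449b02a3ac56f
  after D2: wrote 8B at 0x03 = b02a3ac56f31ab4f
query mem[0x0a]=0x4f, mem[0x0d]=0x4b, mem[0x03]=0xb0

MEM[0x0a,0x0d,0x03] = 4f 4b b0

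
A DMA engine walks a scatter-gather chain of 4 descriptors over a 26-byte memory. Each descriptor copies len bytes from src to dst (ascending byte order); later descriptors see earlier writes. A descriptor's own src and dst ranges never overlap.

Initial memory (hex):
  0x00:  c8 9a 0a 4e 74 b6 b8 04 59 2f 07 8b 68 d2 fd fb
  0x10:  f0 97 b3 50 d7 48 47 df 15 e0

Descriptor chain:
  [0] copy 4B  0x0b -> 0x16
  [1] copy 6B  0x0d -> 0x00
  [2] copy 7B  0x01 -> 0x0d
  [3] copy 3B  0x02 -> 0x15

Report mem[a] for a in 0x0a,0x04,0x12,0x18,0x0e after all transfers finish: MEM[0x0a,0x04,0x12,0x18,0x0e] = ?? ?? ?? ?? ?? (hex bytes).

MEM[0x0a,0x04,0x12,0x18,0x0e] = 07 97 b8 d2 fb

  after D0: wrote 4B at 0x16 = 8b68d2fd
  after D1: wrote 6B at 0x00 = d2fdfbf097b3
  after D2: wrote 7B at 0x0d = fdfbf097b3b804
  after D3: wrote 3B at 0x15 = fbf097
query mem[0x0a]=0x07, mem[0x04]=0x97, mem[0x12]=0xb8, mem[0x18]=0xd2, mem[0x0e]=0xfb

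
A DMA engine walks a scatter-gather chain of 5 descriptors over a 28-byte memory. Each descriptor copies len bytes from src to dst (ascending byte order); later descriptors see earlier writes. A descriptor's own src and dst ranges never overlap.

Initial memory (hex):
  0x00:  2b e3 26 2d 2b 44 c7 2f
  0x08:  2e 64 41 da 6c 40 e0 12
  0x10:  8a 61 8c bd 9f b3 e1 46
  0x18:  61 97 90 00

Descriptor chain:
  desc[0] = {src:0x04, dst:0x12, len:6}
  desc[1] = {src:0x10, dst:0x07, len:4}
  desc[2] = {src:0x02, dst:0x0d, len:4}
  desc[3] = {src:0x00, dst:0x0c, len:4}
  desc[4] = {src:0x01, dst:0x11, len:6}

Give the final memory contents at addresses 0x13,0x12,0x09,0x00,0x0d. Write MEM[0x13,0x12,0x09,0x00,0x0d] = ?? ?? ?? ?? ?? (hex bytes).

  after D0: wrote 6B at 0x12 = 2b44c72f2e64
  after D1: wrote 4B at 0x07 = 8a612b44
  after D2: wrote 4B at 0x0d = 262d2b44
  after D3: wrote 4B at 0x0c = 2be3262d
  after D4: wrote 6B at 0x11 = e3262d2b44c7
query mem[0x13]=0x2d, mem[0x12]=0x26, mem[0x09]=0x2b, mem[0x00]=0x2b, mem[0x0d]=0xe3

MEM[0x13,0x12,0x09,0x00,0x0d] = 2d 26 2b 2b e3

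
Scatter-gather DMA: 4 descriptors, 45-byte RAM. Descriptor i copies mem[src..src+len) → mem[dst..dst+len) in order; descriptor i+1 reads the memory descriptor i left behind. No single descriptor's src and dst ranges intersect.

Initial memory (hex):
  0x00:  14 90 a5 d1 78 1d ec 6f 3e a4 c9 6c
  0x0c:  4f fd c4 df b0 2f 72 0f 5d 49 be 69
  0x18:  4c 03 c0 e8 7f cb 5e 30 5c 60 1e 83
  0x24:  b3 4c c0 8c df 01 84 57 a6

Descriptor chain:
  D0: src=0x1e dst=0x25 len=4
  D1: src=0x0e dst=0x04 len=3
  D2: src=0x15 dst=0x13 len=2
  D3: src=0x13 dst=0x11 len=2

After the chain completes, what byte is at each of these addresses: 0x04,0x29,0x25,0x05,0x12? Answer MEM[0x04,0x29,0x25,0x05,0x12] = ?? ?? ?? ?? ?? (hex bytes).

MEM[0x04,0x29,0x25,0x05,0x12] = c4 01 5e df be

  after D0: wrote 4B at 0x25 = 5e305c60
  after D1: wrote 3B at 0x04 = c4dfb0
  after D2: wrote 2B at 0x13 = 49be
  after D3: wrote 2B at 0x11 = 49be
query mem[0x04]=0xc4, mem[0x29]=0x01, mem[0x25]=0x5e, mem[0x05]=0xdf, mem[0x12]=0xbe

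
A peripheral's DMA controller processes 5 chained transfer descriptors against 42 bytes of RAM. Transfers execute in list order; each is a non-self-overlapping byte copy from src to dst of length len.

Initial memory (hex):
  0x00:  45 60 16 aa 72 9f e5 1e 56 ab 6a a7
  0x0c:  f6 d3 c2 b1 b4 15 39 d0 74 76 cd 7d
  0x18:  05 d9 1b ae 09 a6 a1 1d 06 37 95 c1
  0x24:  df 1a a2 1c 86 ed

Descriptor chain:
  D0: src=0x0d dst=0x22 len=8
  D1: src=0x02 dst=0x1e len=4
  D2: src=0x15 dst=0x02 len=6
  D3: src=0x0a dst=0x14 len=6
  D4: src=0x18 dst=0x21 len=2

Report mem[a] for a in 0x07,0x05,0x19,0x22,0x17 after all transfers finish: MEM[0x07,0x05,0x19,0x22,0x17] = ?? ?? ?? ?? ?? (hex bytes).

D0: mem[0x22..0x29] <- [d3 c2 b1 b4 15 39 d0 74]
D1: mem[0x1e..0x21] <- [16 aa 72 9f]
D2: mem[0x02..0x07] <- [76 cd 7d 05 d9 1b]
D3: mem[0x14..0x19] <- [6a a7 f6 d3 c2 b1]
D4: mem[0x21..0x22] <- [c2 b1]
query mem[0x07]=0x1b, mem[0x05]=0x05, mem[0x19]=0xb1, mem[0x22]=0xb1, mem[0x17]=0xd3

MEM[0x07,0x05,0x19,0x22,0x17] = 1b 05 b1 b1 d3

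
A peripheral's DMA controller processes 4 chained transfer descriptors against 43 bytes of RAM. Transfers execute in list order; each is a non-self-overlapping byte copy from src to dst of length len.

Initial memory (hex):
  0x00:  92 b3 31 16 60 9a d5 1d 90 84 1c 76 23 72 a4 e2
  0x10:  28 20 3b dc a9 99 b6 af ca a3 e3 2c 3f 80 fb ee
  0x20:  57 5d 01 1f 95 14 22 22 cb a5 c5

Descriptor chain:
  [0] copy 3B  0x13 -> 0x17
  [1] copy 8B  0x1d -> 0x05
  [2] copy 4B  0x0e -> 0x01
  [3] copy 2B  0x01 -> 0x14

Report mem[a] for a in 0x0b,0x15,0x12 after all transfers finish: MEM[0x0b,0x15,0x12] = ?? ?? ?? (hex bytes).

  after D0: wrote 3B at 0x17 = dca999
  after D1: wrote 8B at 0x05 = 80fbee575d011f95
  after D2: wrote 4B at 0x01 = a4e22820
  after D3: wrote 2B at 0x14 = a4e2
query mem[0x0b]=0x1f, mem[0x15]=0xe2, mem[0x12]=0x3b

MEM[0x0b,0x15,0x12] = 1f e2 3b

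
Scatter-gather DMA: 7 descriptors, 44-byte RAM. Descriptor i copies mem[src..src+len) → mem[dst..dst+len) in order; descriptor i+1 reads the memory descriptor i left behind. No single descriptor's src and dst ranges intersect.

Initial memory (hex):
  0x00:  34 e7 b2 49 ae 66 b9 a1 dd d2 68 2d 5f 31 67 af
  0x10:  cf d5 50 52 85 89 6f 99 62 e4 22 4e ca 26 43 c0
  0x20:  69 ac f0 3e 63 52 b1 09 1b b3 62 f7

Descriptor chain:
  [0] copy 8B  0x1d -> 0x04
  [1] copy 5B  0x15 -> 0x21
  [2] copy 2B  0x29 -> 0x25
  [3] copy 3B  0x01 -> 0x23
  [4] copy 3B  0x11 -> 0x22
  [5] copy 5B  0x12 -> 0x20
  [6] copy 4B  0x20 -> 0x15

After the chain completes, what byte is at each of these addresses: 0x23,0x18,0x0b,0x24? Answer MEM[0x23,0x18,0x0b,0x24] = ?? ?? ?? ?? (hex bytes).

[0] 0x1d->0x04 len=8 : 26 43 c0 69 ac f0 3e 63
[1] 0x15->0x21 len=5 : 89 6f 99 62 e4
[2] 0x29->0x25 len=2 : b3 62
[3] 0x01->0x23 len=3 : e7 b2 49
[4] 0x11->0x22 len=3 : d5 50 52
[5] 0x12->0x20 len=5 : 50 52 85 89 6f
[6] 0x20->0x15 len=4 : 50 52 85 89
query mem[0x23]=0x89, mem[0x18]=0x89, mem[0x0b]=0x63, mem[0x24]=0x6f

MEM[0x23,0x18,0x0b,0x24] = 89 89 63 6f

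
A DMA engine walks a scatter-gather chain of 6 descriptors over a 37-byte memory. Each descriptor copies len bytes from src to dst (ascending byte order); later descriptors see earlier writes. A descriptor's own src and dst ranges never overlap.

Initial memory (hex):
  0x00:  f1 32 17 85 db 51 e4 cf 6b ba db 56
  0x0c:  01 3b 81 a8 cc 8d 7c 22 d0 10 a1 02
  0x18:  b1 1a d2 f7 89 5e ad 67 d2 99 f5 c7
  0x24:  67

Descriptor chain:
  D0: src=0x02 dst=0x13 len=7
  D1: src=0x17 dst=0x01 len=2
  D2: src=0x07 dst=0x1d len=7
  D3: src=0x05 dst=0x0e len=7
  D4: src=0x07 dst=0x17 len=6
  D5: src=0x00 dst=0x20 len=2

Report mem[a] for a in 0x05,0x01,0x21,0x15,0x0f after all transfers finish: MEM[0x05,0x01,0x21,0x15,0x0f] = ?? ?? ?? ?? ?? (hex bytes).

  after D0: wrote 7B at 0x13 = 1785db51e4cf6b
  after D1: wrote 2B at 0x01 = e4cf
  after D2: wrote 7B at 0x1d = cf6bbadb56013b
  after D3: wrote 7B at 0x0e = 51e4cf6bbadb56
  after D4: wrote 6B at 0x17 = cf6bbadb5601
  after D5: wrote 2B at 0x20 = f1e4
query mem[0x05]=0x51, mem[0x01]=0xe4, mem[0x21]=0xe4, mem[0x15]=0xdb, mem[0x0f]=0xe4

MEM[0x05,0x01,0x21,0x15,0x0f] = 51 e4 e4 db e4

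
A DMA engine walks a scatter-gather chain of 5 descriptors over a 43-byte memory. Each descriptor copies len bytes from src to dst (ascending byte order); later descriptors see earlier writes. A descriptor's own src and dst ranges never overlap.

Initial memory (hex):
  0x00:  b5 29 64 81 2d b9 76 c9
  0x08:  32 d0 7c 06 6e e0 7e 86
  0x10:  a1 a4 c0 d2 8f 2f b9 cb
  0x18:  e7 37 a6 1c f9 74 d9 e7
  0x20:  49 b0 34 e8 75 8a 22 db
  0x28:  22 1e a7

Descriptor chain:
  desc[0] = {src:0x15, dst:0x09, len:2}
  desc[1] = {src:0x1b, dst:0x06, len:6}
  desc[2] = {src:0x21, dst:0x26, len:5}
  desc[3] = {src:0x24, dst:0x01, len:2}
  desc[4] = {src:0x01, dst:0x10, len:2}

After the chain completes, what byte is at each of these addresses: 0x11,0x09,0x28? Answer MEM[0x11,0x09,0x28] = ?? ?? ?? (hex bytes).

MEM[0x11,0x09,0x28] = 8a d9 e8

[0] 0x15->0x09 len=2 : 2f b9
[1] 0x1b->0x06 len=6 : 1c f9 74 d9 e7 49
[2] 0x21->0x26 len=5 : b0 34 e8 75 8a
[3] 0x24->0x01 len=2 : 75 8a
[4] 0x01->0x10 len=2 : 75 8a
query mem[0x11]=0x8a, mem[0x09]=0xd9, mem[0x28]=0xe8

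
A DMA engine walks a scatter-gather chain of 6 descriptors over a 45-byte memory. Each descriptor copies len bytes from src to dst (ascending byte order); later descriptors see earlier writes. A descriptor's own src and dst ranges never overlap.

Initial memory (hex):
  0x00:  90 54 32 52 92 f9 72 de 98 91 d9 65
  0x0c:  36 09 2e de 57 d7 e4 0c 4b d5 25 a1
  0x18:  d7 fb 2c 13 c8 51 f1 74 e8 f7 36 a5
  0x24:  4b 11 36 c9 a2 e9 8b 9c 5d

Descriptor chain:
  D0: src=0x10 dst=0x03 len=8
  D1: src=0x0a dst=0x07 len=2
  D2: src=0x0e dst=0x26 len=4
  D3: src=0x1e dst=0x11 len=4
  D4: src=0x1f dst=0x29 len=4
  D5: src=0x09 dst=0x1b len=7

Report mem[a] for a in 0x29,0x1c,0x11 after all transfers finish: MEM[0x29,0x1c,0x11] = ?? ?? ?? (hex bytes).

[0] 0x10->0x03 len=8 : 57 d7 e4 0c 4b d5 25 a1
[1] 0x0a->0x07 len=2 : a1 65
[2] 0x0e->0x26 len=4 : 2e de 57 d7
[3] 0x1e->0x11 len=4 : f1 74 e8 f7
[4] 0x1f->0x29 len=4 : 74 e8 f7 36
[5] 0x09->0x1b len=7 : 25 a1 65 36 09 2e de
query mem[0x29]=0x74, mem[0x1c]=0xa1, mem[0x11]=0xf1

MEM[0x29,0x1c,0x11] = 74 a1 f1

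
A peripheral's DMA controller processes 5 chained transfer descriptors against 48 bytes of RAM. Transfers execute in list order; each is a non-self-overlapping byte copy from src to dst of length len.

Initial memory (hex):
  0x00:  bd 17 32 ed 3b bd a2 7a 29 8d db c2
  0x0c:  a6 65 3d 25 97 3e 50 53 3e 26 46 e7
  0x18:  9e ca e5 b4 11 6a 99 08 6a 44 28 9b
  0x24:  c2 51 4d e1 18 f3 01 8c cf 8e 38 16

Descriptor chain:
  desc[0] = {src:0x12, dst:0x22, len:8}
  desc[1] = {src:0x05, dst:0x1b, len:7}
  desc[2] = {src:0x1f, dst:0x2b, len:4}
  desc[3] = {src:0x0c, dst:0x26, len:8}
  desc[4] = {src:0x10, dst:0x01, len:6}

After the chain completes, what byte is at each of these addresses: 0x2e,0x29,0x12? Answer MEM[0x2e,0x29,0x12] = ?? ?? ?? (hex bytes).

#0 dst[0x22+8] := {0x50,0x53,0x3e,0x26,0x46,0xe7,0x9e,0xca}
#1 dst[0x1b+7] := {0xbd,0xa2,0x7a,0x29,0x8d,0xdb,0xc2}
#2 dst[0x2b+4] := {0x8d,0xdb,0xc2,0x50}
#3 dst[0x26+8] := {0xa6,0x65,0x3d,0x25,0x97,0x3e,0x50,0x53}
#4 dst[0x01+6] := {0x97,0x3e,0x50,0x53,0x3e,0x26}
query mem[0x2e]=0x50, mem[0x29]=0x25, mem[0x12]=0x50

MEM[0x2e,0x29,0x12] = 50 25 50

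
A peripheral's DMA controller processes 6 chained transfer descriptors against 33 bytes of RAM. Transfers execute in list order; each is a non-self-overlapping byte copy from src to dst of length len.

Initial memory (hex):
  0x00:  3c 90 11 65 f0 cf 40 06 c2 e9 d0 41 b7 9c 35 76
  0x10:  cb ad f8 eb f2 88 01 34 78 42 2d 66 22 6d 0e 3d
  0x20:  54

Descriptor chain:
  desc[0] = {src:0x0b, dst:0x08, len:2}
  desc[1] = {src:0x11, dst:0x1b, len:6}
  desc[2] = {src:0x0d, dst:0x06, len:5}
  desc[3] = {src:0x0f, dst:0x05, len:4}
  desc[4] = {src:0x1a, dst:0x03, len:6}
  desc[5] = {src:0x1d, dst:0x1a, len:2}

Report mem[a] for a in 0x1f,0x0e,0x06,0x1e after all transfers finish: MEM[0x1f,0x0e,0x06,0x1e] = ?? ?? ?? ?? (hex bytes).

MEM[0x1f,0x0e,0x06,0x1e] = 88 35 eb f2

  after D0: wrote 2B at 0x08 = 41b7
  after D1: wrote 6B at 0x1b = adf8ebf28801
  after D2: wrote 5B at 0x06 = 9c3576cbad
  after D3: wrote 4B at 0x05 = 76cbadf8
  after D4: wrote 6B at 0x03 = 2dadf8ebf288
  after D5: wrote 2B at 0x1a = ebf2
query mem[0x1f]=0x88, mem[0x0e]=0x35, mem[0x06]=0xeb, mem[0x1e]=0xf2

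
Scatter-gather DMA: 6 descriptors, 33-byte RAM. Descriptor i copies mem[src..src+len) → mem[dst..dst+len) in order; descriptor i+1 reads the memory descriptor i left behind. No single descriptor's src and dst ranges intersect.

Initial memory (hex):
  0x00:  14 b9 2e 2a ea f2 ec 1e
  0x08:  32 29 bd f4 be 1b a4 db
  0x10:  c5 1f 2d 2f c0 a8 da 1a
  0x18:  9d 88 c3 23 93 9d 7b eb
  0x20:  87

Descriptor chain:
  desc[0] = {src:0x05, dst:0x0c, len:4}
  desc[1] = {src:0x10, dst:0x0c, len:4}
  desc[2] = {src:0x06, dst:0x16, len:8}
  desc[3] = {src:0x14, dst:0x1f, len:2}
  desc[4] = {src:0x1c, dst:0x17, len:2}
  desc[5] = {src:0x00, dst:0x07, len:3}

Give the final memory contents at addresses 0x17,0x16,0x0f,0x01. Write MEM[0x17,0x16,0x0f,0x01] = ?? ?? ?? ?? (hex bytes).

MEM[0x17,0x16,0x0f,0x01] = c5 ec 2f b9

[0] 0x05->0x0c len=4 : f2 ec 1e 32
[1] 0x10->0x0c len=4 : c5 1f 2d 2f
[2] 0x06->0x16 len=8 : ec 1e 32 29 bd f4 c5 1f
[3] 0x14->0x1f len=2 : c0 a8
[4] 0x1c->0x17 len=2 : c5 1f
[5] 0x00->0x07 len=3 : 14 b9 2e
query mem[0x17]=0xc5, mem[0x16]=0xec, mem[0x0f]=0x2f, mem[0x01]=0xb9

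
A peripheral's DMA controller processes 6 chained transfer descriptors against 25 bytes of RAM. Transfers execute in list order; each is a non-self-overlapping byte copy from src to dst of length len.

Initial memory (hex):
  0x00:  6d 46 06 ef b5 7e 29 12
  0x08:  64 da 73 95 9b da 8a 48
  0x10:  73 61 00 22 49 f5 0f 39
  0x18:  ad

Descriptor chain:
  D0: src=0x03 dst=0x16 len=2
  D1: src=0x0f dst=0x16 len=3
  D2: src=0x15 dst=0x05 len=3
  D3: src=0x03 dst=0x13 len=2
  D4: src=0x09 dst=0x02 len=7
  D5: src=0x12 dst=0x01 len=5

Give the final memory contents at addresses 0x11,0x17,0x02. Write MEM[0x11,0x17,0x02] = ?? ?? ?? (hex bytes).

[0] 0x03->0x16 len=2 : ef b5
[1] 0x0f->0x16 len=3 : 48 73 61
[2] 0x15->0x05 len=3 : f5 48 73
[3] 0x03->0x13 len=2 : ef b5
[4] 0x09->0x02 len=7 : da 73 95 9b da 8a 48
[5] 0x12->0x01 len=5 : 00 ef b5 f5 48
query mem[0x11]=0x61, mem[0x17]=0x73, mem[0x02]=0xef

MEM[0x11,0x17,0x02] = 61 73 ef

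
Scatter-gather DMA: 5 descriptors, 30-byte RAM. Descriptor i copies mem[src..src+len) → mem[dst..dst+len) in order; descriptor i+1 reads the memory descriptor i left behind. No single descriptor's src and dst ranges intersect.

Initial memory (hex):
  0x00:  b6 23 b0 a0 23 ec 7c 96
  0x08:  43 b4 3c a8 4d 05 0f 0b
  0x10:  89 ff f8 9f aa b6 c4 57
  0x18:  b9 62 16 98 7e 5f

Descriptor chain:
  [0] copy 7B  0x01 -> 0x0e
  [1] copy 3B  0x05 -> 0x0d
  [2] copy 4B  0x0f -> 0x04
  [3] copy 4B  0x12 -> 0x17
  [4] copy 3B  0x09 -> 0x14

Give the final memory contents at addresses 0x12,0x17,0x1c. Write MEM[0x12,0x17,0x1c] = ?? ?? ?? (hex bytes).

MEM[0x12,0x17,0x1c] = ec ec 7e

  after D0: wrote 7B at 0x0e = 23b0a023ec7c96
  after D1: wrote 3B at 0x0d = ec7c96
  after D2: wrote 4B at 0x04 = 96a023ec
  after D3: wrote 4B at 0x17 = ec7c96b6
  after D4: wrote 3B at 0x14 = b43ca8
query mem[0x12]=0xec, mem[0x17]=0xec, mem[0x1c]=0x7e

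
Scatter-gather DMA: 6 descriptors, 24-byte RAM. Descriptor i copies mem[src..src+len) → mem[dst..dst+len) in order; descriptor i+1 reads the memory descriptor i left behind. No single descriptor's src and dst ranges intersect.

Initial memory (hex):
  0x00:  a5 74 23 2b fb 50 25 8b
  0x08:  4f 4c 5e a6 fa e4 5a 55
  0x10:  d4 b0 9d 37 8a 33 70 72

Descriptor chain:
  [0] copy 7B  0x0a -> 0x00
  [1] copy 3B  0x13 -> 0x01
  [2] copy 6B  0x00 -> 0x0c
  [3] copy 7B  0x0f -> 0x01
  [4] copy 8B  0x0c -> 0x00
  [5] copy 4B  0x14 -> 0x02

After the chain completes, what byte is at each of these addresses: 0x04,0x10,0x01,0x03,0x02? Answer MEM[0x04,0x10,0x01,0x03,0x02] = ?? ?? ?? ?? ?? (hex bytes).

  after D0: wrote 7B at 0x00 = 5ea6fae45a55d4
  after D1: wrote 3B at 0x01 = 378a33
  after D2: wrote 6B at 0x0c = 5e378a335a55
  after D3: wrote 7B at 0x01 = 335a559d378a33
  after D4: wrote 8B at 0x00 = 5e378a335a559d37
  after D5: wrote 4B at 0x02 = 8a337072
query mem[0x04]=0x70, mem[0x10]=0x5a, mem[0x01]=0x37, mem[0x03]=0x33, mem[0x02]=0x8a

MEM[0x04,0x10,0x01,0x03,0x02] = 70 5a 37 33 8a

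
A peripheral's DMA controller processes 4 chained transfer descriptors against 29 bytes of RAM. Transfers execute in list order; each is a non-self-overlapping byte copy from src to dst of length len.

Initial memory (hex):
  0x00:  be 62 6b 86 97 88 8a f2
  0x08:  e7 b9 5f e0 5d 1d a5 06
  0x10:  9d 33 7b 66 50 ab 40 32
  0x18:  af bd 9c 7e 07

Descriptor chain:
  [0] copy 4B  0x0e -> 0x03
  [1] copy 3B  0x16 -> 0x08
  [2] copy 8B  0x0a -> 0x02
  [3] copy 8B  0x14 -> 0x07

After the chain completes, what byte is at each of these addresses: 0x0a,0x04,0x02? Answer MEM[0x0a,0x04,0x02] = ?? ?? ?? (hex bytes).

#0 dst[0x03+4] := {0xa5,0x06,0x9d,0x33}
#1 dst[0x08+3] := {0x40,0x32,0xaf}
#2 dst[0x02+8] := {0xaf,0xe0,0x5d,0x1d,0xa5,0x06,0x9d,0x33}
#3 dst[0x07+8] := {0x50,0xab,0x40,0x32,0xaf,0xbd,0x9c,0x7e}
query mem[0x0a]=0x32, mem[0x04]=0x5d, mem[0x02]=0xaf

MEM[0x0a,0x04,0x02] = 32 5d af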